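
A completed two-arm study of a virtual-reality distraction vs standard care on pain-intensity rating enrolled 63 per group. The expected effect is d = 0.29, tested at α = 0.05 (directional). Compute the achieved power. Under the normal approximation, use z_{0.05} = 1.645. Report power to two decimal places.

For two equal groups, power = Φ(d·√(n/2) − z_{α}).
d·√(n/2) = 0.29 × √(63/2) = 0.29 × 5.612 = 1.628.
z_β = 1.628 − 1.645 = -0.017.
Power = Φ(-0.017) = 0.493.

power ≈ 0.49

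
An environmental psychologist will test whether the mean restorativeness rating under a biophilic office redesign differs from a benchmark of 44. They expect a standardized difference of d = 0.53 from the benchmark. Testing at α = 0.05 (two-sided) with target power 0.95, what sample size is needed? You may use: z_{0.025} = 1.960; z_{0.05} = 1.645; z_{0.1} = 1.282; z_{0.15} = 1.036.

n = 47

For a one-sample test: n = ((z_{α/2} + z_β) / d)².
z_{α/2} + z_β = 1.960 + 1.645 = 3.605.
n = (3.605 / 0.53)² = 6.802² = 46.27.
Round up.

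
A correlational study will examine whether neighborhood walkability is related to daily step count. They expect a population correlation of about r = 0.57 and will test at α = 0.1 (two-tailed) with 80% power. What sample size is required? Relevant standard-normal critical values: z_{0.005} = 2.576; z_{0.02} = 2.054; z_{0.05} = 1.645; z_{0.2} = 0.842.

Fisher's z: C = ½·ln((1+r)/(1−r)) = ½·ln(3.6512) = 0.6475.
n = ((z_{α/2} + z_β)/C)² + 3.
(1.645 + 0.842) / 0.6475 = 2.487 / 0.6475 = 3.841.
n = 3.841² + 3 = 14.75 + 3 = 17.8.
Round up.

n = 18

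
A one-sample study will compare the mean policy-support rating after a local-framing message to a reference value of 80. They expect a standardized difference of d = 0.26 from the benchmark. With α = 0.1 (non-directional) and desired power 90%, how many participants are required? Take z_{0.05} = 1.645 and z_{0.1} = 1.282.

For a one-sample test: n = ((z_{α/2} + z_β) / d)².
z_{α/2} + z_β = 1.645 + 1.282 = 2.927.
n = (2.927 / 0.26)² = 11.258² = 126.74.
Round up.

n = 127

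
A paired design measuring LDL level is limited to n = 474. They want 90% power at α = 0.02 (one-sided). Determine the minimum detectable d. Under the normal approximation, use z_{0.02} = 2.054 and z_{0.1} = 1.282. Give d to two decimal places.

d_min ≈ 0.15

For a single sample (or paired design) of n = 474: d_min = (z_{α} + z_β)/√n.
z-sum = 2.054 + 1.282 = 3.336.
d_min = 3.336 / √474 = 3.336 / 21.772 = 0.153.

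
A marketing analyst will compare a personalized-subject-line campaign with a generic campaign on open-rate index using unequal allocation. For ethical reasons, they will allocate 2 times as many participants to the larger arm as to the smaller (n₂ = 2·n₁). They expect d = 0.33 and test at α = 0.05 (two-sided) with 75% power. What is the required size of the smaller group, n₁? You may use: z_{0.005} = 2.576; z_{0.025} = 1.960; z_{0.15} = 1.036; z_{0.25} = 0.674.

n₁ = 96

With allocation ratio k = n₂/n₁ = 2, Var(x̄₁−x̄₂) = σ²(1/n₁ + 1/(k·n₁)) = σ²·(k+1)/(k·n₁).
So n₁ = (1 + 1/k)·((z_{α/2} + z_β)/d)² = 1.500 × (2.634/0.33)².
n₁ = 1.500 × 63.71 = 95.6.
Round up: n₁ = 96, giving n₂ = 2 × 96 = 192.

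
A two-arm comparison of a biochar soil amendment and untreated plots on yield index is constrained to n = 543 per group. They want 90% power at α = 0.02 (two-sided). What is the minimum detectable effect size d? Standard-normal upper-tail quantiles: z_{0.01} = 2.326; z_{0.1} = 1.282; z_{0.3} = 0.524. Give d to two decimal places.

For two independent groups of n = 543 each: d_min = (z_{α/2} + z_β)·√(2/n).
z-sum = 2.326 + 1.282 = 3.608.
d_min = 3.608 × √(2/543) = 3.608 × 0.0607 = 0.219.

d_min ≈ 0.22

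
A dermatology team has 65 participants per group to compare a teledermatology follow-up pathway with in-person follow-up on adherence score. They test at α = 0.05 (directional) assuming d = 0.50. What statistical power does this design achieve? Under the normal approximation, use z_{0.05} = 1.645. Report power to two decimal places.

For two equal groups, power = Φ(d·√(n/2) − z_{α}).
d·√(n/2) = 0.50 × √(65/2) = 0.50 × 5.701 = 2.850.
z_β = 2.850 − 1.645 = 1.205.
Power = Φ(1.205) = 0.886.

power ≈ 0.89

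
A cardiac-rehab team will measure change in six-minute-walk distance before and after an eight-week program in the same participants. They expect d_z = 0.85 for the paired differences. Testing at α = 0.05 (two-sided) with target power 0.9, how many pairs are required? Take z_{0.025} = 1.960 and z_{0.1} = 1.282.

n = 15 pairs

For a paired (one-sample on differences) test: n = ((z_{α/2} + z_β) / d)².
z_{α/2} + z_β = 1.960 + 1.282 = 3.242.
n = (3.242 / 0.85)² = 3.814² = 14.55.
Round up.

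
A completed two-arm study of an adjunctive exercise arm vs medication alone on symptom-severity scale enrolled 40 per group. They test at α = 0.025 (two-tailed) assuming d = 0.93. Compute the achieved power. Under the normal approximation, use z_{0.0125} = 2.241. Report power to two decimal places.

power ≈ 0.97

For two equal groups, power = Φ(d·√(n/2) − z_{α/2}).
d·√(n/2) = 0.93 × √(40/2) = 0.93 × 4.472 = 4.159.
z_β = 4.159 − 2.241 = 1.918.
Power = Φ(1.918) = 0.972.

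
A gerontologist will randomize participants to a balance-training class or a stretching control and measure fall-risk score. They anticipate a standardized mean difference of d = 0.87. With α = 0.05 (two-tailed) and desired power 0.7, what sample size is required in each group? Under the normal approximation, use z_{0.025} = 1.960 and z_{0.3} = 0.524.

For two independent groups with equal n: n = 2·((z_{α/2} + z_β) / d)².
z_{α/2} + z_β = 1.960 + 0.524 = 2.484.
n = 2 × (2.484 / 0.87)² = 2 × 2.855² = 2 × 8.15 = 16.3.
Round up to the next whole participant.

n = 17 per group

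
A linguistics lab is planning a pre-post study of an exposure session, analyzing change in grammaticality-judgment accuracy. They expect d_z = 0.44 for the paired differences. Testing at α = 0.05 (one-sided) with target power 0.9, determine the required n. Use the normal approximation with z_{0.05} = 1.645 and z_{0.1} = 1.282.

For a paired (one-sample on differences) test: n = ((z_{α} + z_β) / d)².
z_{α} + z_β = 1.645 + 1.282 = 2.927.
n = (2.927 / 0.44)² = 6.652² = 44.25.
Round up.

n = 45 pairs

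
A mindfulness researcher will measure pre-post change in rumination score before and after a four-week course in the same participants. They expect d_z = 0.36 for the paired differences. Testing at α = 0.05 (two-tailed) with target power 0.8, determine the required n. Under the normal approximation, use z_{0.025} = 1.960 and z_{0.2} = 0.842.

n = 61 pairs

For a paired (one-sample on differences) test: n = ((z_{α/2} + z_β) / d)².
z_{α/2} + z_β = 1.960 + 0.842 = 2.802.
n = (2.802 / 0.36)² = 7.783² = 60.58.
Round up.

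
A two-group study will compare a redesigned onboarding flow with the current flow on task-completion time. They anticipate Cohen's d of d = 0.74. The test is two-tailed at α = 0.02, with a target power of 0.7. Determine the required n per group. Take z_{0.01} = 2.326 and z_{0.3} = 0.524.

For two independent groups with equal n: n = 2·((z_{α/2} + z_β) / d)².
z_{α/2} + z_β = 2.326 + 0.524 = 2.850.
n = 2 × (2.850 / 0.74)² = 2 × 3.851² = 2 × 14.83 = 29.7.
Round up to the next whole participant.

n = 30 per group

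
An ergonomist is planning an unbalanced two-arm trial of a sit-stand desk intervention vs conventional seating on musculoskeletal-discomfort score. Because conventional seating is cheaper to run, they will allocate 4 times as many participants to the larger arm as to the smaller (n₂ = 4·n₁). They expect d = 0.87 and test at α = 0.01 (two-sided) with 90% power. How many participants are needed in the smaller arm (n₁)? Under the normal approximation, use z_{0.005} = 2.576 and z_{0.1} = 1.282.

With allocation ratio k = n₂/n₁ = 4, Var(x̄₁−x̄₂) = σ²(1/n₁ + 1/(k·n₁)) = σ²·(k+1)/(k·n₁).
So n₁ = (1 + 1/k)·((z_{α/2} + z_β)/d)² = 1.250 × (3.858/0.87)².
n₁ = 1.250 × 19.66 = 24.6.
Round up: n₁ = 25, giving n₂ = 4 × 25 = 100.

n₁ = 25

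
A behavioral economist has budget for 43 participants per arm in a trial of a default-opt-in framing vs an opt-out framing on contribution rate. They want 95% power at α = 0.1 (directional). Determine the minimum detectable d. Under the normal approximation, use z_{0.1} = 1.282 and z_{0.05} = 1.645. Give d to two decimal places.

For two independent groups of n = 43 each: d_min = (z_{α} + z_β)·√(2/n).
z-sum = 1.282 + 1.645 = 2.927.
d_min = 2.927 × √(2/43) = 2.927 × 0.2157 = 0.631.

d_min ≈ 0.63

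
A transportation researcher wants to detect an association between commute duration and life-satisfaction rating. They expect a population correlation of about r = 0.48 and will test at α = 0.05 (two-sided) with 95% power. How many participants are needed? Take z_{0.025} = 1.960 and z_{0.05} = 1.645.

n = 51

Fisher's z: C = ½·ln((1+r)/(1−r)) = ½·ln(2.8462) = 0.5230.
n = ((z_{α/2} + z_β)/C)² + 3.
(1.960 + 1.645) / 0.5230 = 3.605 / 0.5230 = 6.893.
n = 6.893² + 3 = 47.51 + 3 = 50.5.
Round up.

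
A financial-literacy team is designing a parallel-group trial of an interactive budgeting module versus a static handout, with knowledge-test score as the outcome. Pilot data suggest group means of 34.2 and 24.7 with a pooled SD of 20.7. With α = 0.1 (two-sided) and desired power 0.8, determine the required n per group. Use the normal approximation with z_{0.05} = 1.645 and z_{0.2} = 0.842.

Cohen's d = |M₁ − M₂| / SD_pooled = |34.2 − 24.7| / 20.7 = 9.5 / 20.7 = 0.459.
For two independent groups with equal n: n = 2·((z_{α/2} + z_β) / d)².
z_{α/2} + z_β = 1.645 + 0.842 = 2.487.
n = 2 × (2.487 / 0.459)² = 2 × 5.418² = 2 × 29.36 = 58.7.
Round up to the next whole participant.

n = 59 per group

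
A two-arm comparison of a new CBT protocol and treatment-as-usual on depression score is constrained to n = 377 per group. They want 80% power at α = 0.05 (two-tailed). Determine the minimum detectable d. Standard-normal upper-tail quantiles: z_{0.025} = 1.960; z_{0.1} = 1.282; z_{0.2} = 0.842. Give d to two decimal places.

For two independent groups of n = 377 each: d_min = (z_{α/2} + z_β)·√(2/n).
z-sum = 1.960 + 0.842 = 2.802.
d_min = 2.802 × √(2/377) = 2.802 × 0.0728 = 0.204.

d_min ≈ 0.20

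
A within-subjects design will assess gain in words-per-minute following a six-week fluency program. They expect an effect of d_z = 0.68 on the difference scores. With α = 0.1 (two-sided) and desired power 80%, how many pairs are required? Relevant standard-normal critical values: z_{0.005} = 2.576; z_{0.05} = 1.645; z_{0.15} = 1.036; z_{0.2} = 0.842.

n = 14 pairs

For a paired (one-sample on differences) test: n = ((z_{α/2} + z_β) / d)².
z_{α/2} + z_β = 1.645 + 0.842 = 2.487.
n = (2.487 / 0.68)² = 3.657² = 13.38.
Round up.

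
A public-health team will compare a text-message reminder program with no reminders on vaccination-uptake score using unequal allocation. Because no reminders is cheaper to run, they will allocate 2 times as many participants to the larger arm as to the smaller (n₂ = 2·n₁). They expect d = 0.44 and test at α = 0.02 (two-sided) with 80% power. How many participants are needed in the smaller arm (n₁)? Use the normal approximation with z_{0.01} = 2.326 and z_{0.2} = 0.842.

With allocation ratio k = n₂/n₁ = 2, Var(x̄₁−x̄₂) = σ²(1/n₁ + 1/(k·n₁)) = σ²·(k+1)/(k·n₁).
So n₁ = (1 + 1/k)·((z_{α/2} + z_β)/d)² = 1.500 × (3.168/0.44)².
n₁ = 1.500 × 51.84 = 77.8.
Round up: n₁ = 78, giving n₂ = 2 × 78 = 156.

n₁ = 78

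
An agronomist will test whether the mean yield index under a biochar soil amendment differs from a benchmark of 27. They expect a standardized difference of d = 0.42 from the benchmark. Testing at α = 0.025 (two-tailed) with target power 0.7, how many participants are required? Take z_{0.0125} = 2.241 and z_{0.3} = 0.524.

For a one-sample test: n = ((z_{α/2} + z_β) / d)².
z_{α/2} + z_β = 2.241 + 0.524 = 2.765.
n = (2.765 / 0.42)² = 6.583² = 43.34.
Round up.

n = 44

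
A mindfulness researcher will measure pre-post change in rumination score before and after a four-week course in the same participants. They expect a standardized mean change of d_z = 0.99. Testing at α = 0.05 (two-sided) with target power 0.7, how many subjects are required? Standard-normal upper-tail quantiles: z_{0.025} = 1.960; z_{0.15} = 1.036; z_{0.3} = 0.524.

n = 7 pairs

For a paired (one-sample on differences) test: n = ((z_{α/2} + z_β) / d)².
z_{α/2} + z_β = 1.960 + 0.524 = 2.484.
n = (2.484 / 0.99)² = 2.509² = 6.30.
Round up.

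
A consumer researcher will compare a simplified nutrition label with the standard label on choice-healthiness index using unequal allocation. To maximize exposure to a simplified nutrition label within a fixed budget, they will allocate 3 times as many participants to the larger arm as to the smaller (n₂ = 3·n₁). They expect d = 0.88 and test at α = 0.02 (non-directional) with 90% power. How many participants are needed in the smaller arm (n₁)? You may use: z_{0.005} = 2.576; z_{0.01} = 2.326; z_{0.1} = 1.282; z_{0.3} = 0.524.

With allocation ratio k = n₂/n₁ = 3, Var(x̄₁−x̄₂) = σ²(1/n₁ + 1/(k·n₁)) = σ²·(k+1)/(k·n₁).
So n₁ = (1 + 1/k)·((z_{α/2} + z_β)/d)² = 1.333 × (3.608/0.88)².
n₁ = 1.333 × 16.81 = 22.4.
Round up: n₁ = 23, giving n₂ = 3 × 23 = 69.

n₁ = 23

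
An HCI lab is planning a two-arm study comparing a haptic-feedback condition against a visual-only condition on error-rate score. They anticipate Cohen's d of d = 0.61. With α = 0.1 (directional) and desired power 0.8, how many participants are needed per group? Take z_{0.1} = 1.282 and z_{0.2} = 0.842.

n = 25 per group

For two independent groups with equal n: n = 2·((z_{α} + z_β) / d)².
z_{α} + z_β = 1.282 + 0.842 = 2.124.
n = 2 × (2.124 / 0.61)² = 2 × 3.482² = 2 × 12.12 = 24.2.
Round up to the next whole participant.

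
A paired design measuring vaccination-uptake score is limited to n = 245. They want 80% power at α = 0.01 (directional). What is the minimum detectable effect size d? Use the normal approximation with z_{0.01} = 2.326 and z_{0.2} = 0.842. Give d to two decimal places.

For a single sample (or paired design) of n = 245: d_min = (z_{α} + z_β)/√n.
z-sum = 2.326 + 0.842 = 3.168.
d_min = 3.168 / √245 = 3.168 / 15.652 = 0.202.

d_min ≈ 0.20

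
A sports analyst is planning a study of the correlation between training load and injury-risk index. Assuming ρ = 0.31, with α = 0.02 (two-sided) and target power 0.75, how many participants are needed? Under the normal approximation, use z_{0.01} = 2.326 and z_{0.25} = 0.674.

n = 91

Fisher's z: C = ½·ln((1+r)/(1−r)) = ½·ln(1.8986) = 0.3205.
n = ((z_{α/2} + z_β)/C)² + 3.
(2.326 + 0.674) / 0.3205 = 3.000 / 0.3205 = 9.360.
n = 9.360² + 3 = 87.62 + 3 = 90.6.
Round up.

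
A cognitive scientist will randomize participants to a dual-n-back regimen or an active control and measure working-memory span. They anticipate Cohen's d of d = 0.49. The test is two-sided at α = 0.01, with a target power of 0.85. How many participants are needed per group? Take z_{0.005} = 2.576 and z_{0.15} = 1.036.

For two independent groups with equal n: n = 2·((z_{α/2} + z_β) / d)².
z_{α/2} + z_β = 2.576 + 1.036 = 3.612.
n = 2 × (3.612 / 0.49)² = 2 × 7.371² = 2 × 54.34 = 108.7.
Round up to the next whole participant.

n = 109 per group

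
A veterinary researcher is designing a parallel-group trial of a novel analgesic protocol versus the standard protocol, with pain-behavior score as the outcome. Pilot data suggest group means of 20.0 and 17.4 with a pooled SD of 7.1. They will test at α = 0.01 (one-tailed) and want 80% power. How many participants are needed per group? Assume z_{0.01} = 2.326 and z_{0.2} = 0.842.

Cohen's d = |M₁ − M₂| / SD_pooled = |20.0 − 17.4| / 7.1 = 2.6 / 7.1 = 0.366.
For two independent groups with equal n: n = 2·((z_{α} + z_β) / d)².
z_{α} + z_β = 2.326 + 0.842 = 3.168.
n = 2 × (3.168 / 0.366)² = 2 × 8.656² = 2 × 74.92 = 149.8.
Round up to the next whole participant.

n = 150 per group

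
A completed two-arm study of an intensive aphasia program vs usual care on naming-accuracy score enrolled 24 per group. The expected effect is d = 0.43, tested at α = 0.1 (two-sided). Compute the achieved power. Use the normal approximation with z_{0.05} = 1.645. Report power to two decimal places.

power ≈ 0.44

For two equal groups, power = Φ(d·√(n/2) − z_{α/2}).
d·√(n/2) = 0.43 × √(24/2) = 0.43 × 3.464 = 1.490.
z_β = 1.490 − 1.645 = -0.155.
Power = Φ(-0.155) = 0.438.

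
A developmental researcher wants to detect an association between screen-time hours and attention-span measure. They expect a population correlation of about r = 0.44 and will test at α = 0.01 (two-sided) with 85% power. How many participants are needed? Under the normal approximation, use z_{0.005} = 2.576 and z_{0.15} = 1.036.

n = 62

Fisher's z: C = ½·ln((1+r)/(1−r)) = ½·ln(2.5714) = 0.4722.
n = ((z_{α/2} + z_β)/C)² + 3.
(2.576 + 1.036) / 0.4722 = 3.612 / 0.4722 = 7.649.
n = 7.649² + 3 = 58.51 + 3 = 61.5.
Round up.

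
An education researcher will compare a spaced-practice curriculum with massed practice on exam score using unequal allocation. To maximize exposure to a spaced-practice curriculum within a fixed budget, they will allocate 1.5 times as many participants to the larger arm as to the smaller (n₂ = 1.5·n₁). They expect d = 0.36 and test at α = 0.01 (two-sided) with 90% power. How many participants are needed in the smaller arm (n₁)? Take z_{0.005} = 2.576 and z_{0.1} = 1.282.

With allocation ratio k = n₂/n₁ = 1.5, Var(x̄₁−x̄₂) = σ²(1/n₁ + 1/(k·n₁)) = σ²·(k+1)/(k·n₁).
So n₁ = (1 + 1/k)·((z_{α/2} + z_β)/d)² = 1.667 × (3.858/0.36)².
n₁ = 1.667 × 114.85 = 191.4.
Round up: n₁ = 192, giving n₂ = 1.5 × 192 = 288.

n₁ = 192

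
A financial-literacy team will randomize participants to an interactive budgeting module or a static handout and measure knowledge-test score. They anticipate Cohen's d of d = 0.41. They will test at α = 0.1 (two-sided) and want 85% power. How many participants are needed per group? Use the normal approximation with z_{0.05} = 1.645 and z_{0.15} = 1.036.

For two independent groups with equal n: n = 2·((z_{α/2} + z_β) / d)².
z_{α/2} + z_β = 1.645 + 1.036 = 2.681.
n = 2 × (2.681 / 0.41)² = 2 × 6.539² = 2 × 42.76 = 85.5.
Round up to the next whole participant.

n = 86 per group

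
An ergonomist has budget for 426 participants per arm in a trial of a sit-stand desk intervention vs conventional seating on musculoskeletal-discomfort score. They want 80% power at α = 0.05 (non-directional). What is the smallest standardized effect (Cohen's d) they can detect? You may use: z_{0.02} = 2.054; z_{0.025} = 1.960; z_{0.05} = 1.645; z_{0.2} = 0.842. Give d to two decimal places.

For two independent groups of n = 426 each: d_min = (z_{α/2} + z_β)·√(2/n).
z-sum = 1.960 + 0.842 = 2.802.
d_min = 2.802 × √(2/426) = 2.802 × 0.0685 = 0.192.

d_min ≈ 0.19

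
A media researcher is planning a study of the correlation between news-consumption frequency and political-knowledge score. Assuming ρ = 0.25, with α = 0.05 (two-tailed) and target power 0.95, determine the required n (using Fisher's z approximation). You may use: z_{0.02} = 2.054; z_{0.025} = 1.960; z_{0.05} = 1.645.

n = 203

Fisher's z: C = ½·ln((1+r)/(1−r)) = ½·ln(1.6667) = 0.2554.
n = ((z_{α/2} + z_β)/C)² + 3.
(1.960 + 1.645) / 0.2554 = 3.605 / 0.2554 = 14.115.
n = 14.115² + 3 = 199.24 + 3 = 202.2.
Round up.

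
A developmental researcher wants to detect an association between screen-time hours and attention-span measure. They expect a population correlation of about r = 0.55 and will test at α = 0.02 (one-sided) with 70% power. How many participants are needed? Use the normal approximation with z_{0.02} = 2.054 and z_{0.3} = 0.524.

Fisher's z: C = ½·ln((1+r)/(1−r)) = ½·ln(3.4444) = 0.6184.
n = ((z_{α} + z_β)/C)² + 3.
(2.054 + 0.524) / 0.6184 = 2.578 / 0.6184 = 4.169.
n = 4.169² + 3 = 17.38 + 3 = 20.4.
Round up.

n = 21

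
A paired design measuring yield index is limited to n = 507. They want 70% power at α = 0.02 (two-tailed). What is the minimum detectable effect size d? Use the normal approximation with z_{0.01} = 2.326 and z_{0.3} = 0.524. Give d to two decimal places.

d_min ≈ 0.13

For a single sample (or paired design) of n = 507: d_min = (z_{α/2} + z_β)/√n.
z-sum = 2.326 + 0.524 = 2.850.
d_min = 2.850 / √507 = 2.850 / 22.517 = 0.127.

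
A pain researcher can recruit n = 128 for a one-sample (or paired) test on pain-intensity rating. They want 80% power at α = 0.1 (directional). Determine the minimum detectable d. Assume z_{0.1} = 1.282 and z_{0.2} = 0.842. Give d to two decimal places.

For a single sample (or paired design) of n = 128: d_min = (z_{α} + z_β)/√n.
z-sum = 1.282 + 0.842 = 2.124.
d_min = 2.124 / √128 = 2.124 / 11.314 = 0.188.

d_min ≈ 0.19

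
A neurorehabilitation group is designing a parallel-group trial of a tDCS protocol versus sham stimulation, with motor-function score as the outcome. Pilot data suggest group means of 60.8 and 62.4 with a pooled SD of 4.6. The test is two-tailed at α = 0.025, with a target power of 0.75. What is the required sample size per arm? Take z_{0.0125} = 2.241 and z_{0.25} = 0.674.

n = 141 per group

Cohen's d = |M₁ − M₂| / SD_pooled = |60.8 − 62.4| / 4.6 = 1.6 / 4.6 = 0.348.
For two independent groups with equal n: n = 2·((z_{α/2} + z_β) / d)².
z_{α/2} + z_β = 2.241 + 0.674 = 2.915.
n = 2 × (2.915 / 0.348)² = 2 × 8.376² = 2 × 70.16 = 140.3.
Round up to the next whole participant.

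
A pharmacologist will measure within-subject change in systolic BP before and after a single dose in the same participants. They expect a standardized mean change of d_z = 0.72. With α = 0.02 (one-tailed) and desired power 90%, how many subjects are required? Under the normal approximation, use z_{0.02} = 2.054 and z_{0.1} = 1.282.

For a paired (one-sample on differences) test: n = ((z_{α} + z_β) / d)².
z_{α} + z_β = 2.054 + 1.282 = 3.336.
n = (3.336 / 0.72)² = 4.633² = 21.47.
Round up.

n = 22 pairs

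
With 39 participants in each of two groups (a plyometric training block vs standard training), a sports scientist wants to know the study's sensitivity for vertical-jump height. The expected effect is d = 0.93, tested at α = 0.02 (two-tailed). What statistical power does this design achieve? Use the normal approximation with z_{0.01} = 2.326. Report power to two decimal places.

For two equal groups, power = Φ(d·√(n/2) − z_{α/2}).
d·√(n/2) = 0.93 × √(39/2) = 0.93 × 4.416 = 4.107.
z_β = 4.107 − 2.326 = 1.781.
Power = Φ(1.781) = 0.963.

power ≈ 0.96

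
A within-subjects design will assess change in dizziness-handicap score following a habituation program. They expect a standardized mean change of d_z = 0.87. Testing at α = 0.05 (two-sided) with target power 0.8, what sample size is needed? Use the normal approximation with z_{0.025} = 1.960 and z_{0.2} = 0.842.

n = 11 pairs

For a paired (one-sample on differences) test: n = ((z_{α/2} + z_β) / d)².
z_{α/2} + z_β = 1.960 + 0.842 = 2.802.
n = (2.802 / 0.87)² = 3.221² = 10.37.
Round up.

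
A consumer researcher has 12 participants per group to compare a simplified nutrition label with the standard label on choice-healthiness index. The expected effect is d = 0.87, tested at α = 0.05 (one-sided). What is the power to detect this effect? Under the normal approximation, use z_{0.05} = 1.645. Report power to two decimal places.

power ≈ 0.69

For two equal groups, power = Φ(d·√(n/2) − z_{α}).
d·√(n/2) = 0.87 × √(12/2) = 0.87 × 2.449 = 2.131.
z_β = 2.131 − 1.645 = 0.486.
Power = Φ(0.486) = 0.687.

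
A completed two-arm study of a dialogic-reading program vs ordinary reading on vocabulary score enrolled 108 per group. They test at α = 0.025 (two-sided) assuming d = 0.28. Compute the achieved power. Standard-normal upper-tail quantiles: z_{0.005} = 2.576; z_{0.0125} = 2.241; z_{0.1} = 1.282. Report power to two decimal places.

For two equal groups, power = Φ(d·√(n/2) − z_{α/2}).
d·√(n/2) = 0.28 × √(108/2) = 0.28 × 7.348 = 2.058.
z_β = 2.058 − 2.241 = -0.183.
Power = Φ(-0.183) = 0.427.

power ≈ 0.43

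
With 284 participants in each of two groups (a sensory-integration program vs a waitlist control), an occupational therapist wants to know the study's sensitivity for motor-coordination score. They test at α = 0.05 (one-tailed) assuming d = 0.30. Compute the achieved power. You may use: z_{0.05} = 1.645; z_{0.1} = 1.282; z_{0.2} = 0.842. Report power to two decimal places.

For two equal groups, power = Φ(d·√(n/2) − z_{α}).
d·√(n/2) = 0.30 × √(284/2) = 0.30 × 11.916 = 3.575.
z_β = 3.575 − 1.645 = 1.930.
Power = Φ(1.930) = 0.973.

power ≈ 0.97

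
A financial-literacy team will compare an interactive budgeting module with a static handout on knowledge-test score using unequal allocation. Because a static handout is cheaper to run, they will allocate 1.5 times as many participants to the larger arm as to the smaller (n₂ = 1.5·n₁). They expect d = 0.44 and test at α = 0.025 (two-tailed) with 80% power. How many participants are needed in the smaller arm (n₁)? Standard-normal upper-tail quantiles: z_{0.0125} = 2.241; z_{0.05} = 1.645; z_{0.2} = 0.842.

n₁ = 82

With allocation ratio k = n₂/n₁ = 1.5, Var(x̄₁−x̄₂) = σ²(1/n₁ + 1/(k·n₁)) = σ²·(k+1)/(k·n₁).
So n₁ = (1 + 1/k)·((z_{α/2} + z_β)/d)² = 1.667 × (3.083/0.44)².
n₁ = 1.667 × 49.10 = 81.8.
Round up: n₁ = 82, giving n₂ = 1.5 × 82 = 123.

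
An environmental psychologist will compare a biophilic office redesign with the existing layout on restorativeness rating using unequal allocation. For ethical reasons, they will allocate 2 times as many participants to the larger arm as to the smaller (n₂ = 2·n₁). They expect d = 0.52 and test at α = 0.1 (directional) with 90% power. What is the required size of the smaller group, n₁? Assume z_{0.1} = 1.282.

With allocation ratio k = n₂/n₁ = 2, Var(x̄₁−x̄₂) = σ²(1/n₁ + 1/(k·n₁)) = σ²·(k+1)/(k·n₁).
So n₁ = (1 + 1/k)·((z_{α} + z_β)/d)² = 1.500 × (2.564/0.52)².
n₁ = 1.500 × 24.31 = 36.5.
Round up: n₁ = 37, giving n₂ = 2 × 37 = 74.

n₁ = 37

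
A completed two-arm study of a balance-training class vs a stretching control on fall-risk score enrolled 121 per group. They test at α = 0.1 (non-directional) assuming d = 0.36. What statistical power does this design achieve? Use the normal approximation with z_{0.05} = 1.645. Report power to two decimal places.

power ≈ 0.88

For two equal groups, power = Φ(d·√(n/2) − z_{α/2}).
d·√(n/2) = 0.36 × √(121/2) = 0.36 × 7.778 = 2.800.
z_β = 2.800 − 1.645 = 1.155.
Power = Φ(1.155) = 0.876.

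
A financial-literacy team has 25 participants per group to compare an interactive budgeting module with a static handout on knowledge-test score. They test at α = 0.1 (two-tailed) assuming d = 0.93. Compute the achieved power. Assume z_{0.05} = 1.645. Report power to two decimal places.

power ≈ 0.95

For two equal groups, power = Φ(d·√(n/2) − z_{α/2}).
d·√(n/2) = 0.93 × √(25/2) = 0.93 × 3.536 = 3.288.
z_β = 3.288 − 1.645 = 1.643.
Power = Φ(1.643) = 0.950.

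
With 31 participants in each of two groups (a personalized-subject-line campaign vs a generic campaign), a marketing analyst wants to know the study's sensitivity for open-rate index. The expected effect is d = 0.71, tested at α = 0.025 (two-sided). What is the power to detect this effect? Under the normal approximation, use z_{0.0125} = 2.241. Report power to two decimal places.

power ≈ 0.71

For two equal groups, power = Φ(d·√(n/2) − z_{α/2}).
d·√(n/2) = 0.71 × √(31/2) = 0.71 × 3.937 = 2.795.
z_β = 2.795 − 2.241 = 0.554.
Power = Φ(0.554) = 0.710.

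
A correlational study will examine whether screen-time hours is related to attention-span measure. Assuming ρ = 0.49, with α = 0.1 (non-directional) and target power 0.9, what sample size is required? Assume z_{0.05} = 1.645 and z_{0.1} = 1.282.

n = 33

Fisher's z: C = ½·ln((1+r)/(1−r)) = ½·ln(2.9216) = 0.5361.
n = ((z_{α/2} + z_β)/C)² + 3.
(1.645 + 1.282) / 0.5361 = 2.927 / 0.5361 = 5.460.
n = 5.460² + 3 = 29.81 + 3 = 32.8.
Round up.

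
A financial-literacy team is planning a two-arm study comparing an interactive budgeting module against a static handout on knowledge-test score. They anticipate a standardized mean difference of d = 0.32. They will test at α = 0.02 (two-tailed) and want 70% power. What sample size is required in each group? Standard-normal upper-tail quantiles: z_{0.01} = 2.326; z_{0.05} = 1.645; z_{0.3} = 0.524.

n = 159 per group

For two independent groups with equal n: n = 2·((z_{α/2} + z_β) / d)².
z_{α/2} + z_β = 2.326 + 0.524 = 2.850.
n = 2 × (2.850 / 0.32)² = 2 × 8.906² = 2 × 79.32 = 158.6.
Round up to the next whole participant.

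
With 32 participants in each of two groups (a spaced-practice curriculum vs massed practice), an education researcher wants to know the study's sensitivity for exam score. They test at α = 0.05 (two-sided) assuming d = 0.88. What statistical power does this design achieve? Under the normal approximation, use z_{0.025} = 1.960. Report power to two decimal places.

power ≈ 0.94

For two equal groups, power = Φ(d·√(n/2) − z_{α/2}).
d·√(n/2) = 0.88 × √(32/2) = 0.88 × 4.000 = 3.520.
z_β = 3.520 − 1.960 = 1.560.
Power = Φ(1.560) = 0.941.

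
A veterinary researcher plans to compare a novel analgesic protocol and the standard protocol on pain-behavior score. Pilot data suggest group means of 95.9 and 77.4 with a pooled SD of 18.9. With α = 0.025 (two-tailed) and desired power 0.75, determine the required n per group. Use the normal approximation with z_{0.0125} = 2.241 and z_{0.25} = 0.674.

Cohen's d = |M₁ − M₂| / SD_pooled = |95.9 − 77.4| / 18.9 = 18.5 / 18.9 = 0.979.
For two independent groups with equal n: n = 2·((z_{α/2} + z_β) / d)².
z_{α/2} + z_β = 2.241 + 0.674 = 2.915.
n = 2 × (2.915 / 0.979)² = 2 × 2.978² = 2 × 8.87 = 17.7.
Round up to the next whole participant.

n = 18 per group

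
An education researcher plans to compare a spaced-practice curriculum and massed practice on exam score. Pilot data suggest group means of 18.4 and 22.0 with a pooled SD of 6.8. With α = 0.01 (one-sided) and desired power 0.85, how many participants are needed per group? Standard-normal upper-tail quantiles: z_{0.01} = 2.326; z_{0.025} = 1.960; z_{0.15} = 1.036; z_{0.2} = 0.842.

Cohen's d = |M₁ − M₂| / SD_pooled = |18.4 − 22.0| / 6.8 = 3.6 / 6.8 = 0.529.
For two independent groups with equal n: n = 2·((z_{α} + z_β) / d)².
z_{α} + z_β = 2.326 + 1.036 = 3.362.
n = 2 × (3.362 / 0.529)² = 2 × 6.355² = 2 × 40.39 = 80.8.
Round up to the next whole participant.

n = 81 per group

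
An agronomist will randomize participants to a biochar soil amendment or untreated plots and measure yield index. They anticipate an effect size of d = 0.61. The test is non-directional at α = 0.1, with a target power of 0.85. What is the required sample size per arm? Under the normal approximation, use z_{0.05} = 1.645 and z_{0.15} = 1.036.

n = 39 per group

For two independent groups with equal n: n = 2·((z_{α/2} + z_β) / d)².
z_{α/2} + z_β = 1.645 + 1.036 = 2.681.
n = 2 × (2.681 / 0.61)² = 2 × 4.395² = 2 × 19.32 = 38.6.
Round up to the next whole participant.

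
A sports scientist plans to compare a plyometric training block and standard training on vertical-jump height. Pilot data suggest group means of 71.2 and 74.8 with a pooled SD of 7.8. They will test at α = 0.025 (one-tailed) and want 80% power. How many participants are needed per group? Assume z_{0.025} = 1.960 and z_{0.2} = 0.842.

Cohen's d = |M₁ − M₂| / SD_pooled = |71.2 − 74.8| / 7.8 = 3.6 / 7.8 = 0.462.
For two independent groups with equal n: n = 2·((z_{α} + z_β) / d)².
z_{α} + z_β = 1.960 + 0.842 = 2.802.
n = 2 × (2.802 / 0.462)² = 2 × 6.065² = 2 × 36.78 = 73.6.
Round up to the next whole participant.

n = 74 per group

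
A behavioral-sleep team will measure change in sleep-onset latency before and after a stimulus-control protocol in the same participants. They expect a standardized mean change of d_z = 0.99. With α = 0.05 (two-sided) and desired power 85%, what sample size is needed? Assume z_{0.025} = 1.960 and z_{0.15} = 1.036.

For a paired (one-sample on differences) test: n = ((z_{α/2} + z_β) / d)².
z_{α/2} + z_β = 1.960 + 1.036 = 2.996.
n = (2.996 / 0.99)² = 3.026² = 9.16.
Round up.

n = 10 pairs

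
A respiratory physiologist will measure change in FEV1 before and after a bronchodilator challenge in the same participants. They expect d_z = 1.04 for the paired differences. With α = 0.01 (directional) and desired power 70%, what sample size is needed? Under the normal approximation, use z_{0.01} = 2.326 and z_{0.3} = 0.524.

For a paired (one-sample on differences) test: n = ((z_{α} + z_β) / d)².
z_{α} + z_β = 2.326 + 0.524 = 2.850.
n = (2.850 / 1.04)² = 2.740² = 7.51.
Round up.

n = 8 pairs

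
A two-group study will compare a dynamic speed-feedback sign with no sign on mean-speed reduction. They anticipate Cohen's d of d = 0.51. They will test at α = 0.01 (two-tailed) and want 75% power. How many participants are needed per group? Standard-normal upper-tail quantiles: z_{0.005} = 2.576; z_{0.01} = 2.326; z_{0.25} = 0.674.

n = 82 per group

For two independent groups with equal n: n = 2·((z_{α/2} + z_β) / d)².
z_{α/2} + z_β = 2.576 + 0.674 = 3.250.
n = 2 × (3.250 / 0.51)² = 2 × 6.373² = 2 × 40.61 = 81.2.
Round up to the next whole participant.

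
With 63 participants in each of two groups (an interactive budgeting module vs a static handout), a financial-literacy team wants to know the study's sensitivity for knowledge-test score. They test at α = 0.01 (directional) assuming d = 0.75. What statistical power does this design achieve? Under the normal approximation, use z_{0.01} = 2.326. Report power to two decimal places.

For two equal groups, power = Φ(d·√(n/2) − z_{α}).
d·√(n/2) = 0.75 × √(63/2) = 0.75 × 5.612 = 4.209.
z_β = 4.209 − 2.326 = 1.883.
Power = Φ(1.883) = 0.970.

power ≈ 0.97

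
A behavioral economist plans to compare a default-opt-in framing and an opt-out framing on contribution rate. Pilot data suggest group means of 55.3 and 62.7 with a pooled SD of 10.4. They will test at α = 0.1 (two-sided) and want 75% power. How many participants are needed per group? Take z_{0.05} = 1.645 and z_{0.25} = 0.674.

Cohen's d = |M₁ − M₂| / SD_pooled = |55.3 − 62.7| / 10.4 = 7.4 / 10.4 = 0.712.
For two independent groups with equal n: n = 2·((z_{α/2} + z_β) / d)².
z_{α/2} + z_β = 1.645 + 0.674 = 2.319.
n = 2 × (2.319 / 0.712)² = 2 × 3.257² = 2 × 10.61 = 21.2.
Round up to the next whole participant.

n = 22 per group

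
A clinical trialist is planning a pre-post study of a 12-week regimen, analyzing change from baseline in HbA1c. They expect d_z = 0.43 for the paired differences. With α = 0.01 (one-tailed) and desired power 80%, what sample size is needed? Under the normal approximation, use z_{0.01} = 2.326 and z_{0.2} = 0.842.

n = 55 pairs

For a paired (one-sample on differences) test: n = ((z_{α} + z_β) / d)².
z_{α} + z_β = 2.326 + 0.842 = 3.168.
n = (3.168 / 0.43)² = 7.367² = 54.28.
Round up.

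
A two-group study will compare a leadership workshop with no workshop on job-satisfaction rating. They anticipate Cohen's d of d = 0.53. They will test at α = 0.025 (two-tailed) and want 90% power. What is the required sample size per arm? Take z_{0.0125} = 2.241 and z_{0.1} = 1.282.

For two independent groups with equal n: n = 2·((z_{α/2} + z_β) / d)².
z_{α/2} + z_β = 2.241 + 1.282 = 3.523.
n = 2 × (3.523 / 0.53)² = 2 × 6.647² = 2 × 44.18 = 88.4.
Round up to the next whole participant.

n = 89 per group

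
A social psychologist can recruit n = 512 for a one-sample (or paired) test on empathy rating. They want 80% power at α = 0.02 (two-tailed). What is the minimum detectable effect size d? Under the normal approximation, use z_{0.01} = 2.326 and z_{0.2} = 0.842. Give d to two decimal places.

d_min ≈ 0.14

For a single sample (or paired design) of n = 512: d_min = (z_{α/2} + z_β)/√n.
z-sum = 2.326 + 0.842 = 3.168.
d_min = 3.168 / √512 = 3.168 / 22.627 = 0.140.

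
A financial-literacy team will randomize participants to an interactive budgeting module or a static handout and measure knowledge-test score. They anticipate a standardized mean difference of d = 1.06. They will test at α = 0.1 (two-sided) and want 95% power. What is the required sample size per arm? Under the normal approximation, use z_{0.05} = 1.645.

n = 20 per group

For two independent groups with equal n: n = 2·((z_{α/2} + z_β) / d)².
z_{α/2} + z_β = 1.645 + 1.645 = 3.290.
n = 2 × (3.290 / 1.06)² = 2 × 3.104² = 2 × 9.63 = 19.3.
Round up to the next whole participant.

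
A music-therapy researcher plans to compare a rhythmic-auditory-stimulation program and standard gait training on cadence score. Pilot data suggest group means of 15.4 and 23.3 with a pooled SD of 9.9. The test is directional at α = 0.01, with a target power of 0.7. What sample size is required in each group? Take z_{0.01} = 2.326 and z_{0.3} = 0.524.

n = 26 per group

Cohen's d = |M₁ − M₂| / SD_pooled = |15.4 − 23.3| / 9.9 = 7.9 / 9.9 = 0.798.
For two independent groups with equal n: n = 2·((z_{α} + z_β) / d)².
z_{α} + z_β = 2.326 + 0.524 = 2.850.
n = 2 × (2.850 / 0.798)² = 2 × 3.571² = 2 × 12.76 = 25.5.
Round up to the next whole participant.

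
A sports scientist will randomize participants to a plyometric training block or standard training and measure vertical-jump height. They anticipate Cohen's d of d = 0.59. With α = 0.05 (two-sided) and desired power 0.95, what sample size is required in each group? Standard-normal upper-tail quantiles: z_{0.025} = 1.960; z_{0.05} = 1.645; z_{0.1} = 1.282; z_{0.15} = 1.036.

n = 75 per group

For two independent groups with equal n: n = 2·((z_{α/2} + z_β) / d)².
z_{α/2} + z_β = 1.960 + 1.645 = 3.605.
n = 2 × (3.605 / 0.59)² = 2 × 6.110² = 2 × 37.33 = 74.7.
Round up to the next whole participant.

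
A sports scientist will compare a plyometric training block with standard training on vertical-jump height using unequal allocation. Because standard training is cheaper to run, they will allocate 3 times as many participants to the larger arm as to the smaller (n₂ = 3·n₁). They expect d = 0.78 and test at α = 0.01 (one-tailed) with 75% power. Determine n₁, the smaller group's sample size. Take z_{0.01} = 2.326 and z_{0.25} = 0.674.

With allocation ratio k = n₂/n₁ = 3, Var(x̄₁−x̄₂) = σ²(1/n₁ + 1/(k·n₁)) = σ²·(k+1)/(k·n₁).
So n₁ = (1 + 1/k)·((z_{α} + z_β)/d)² = 1.333 × (3.000/0.78)².
n₁ = 1.333 × 14.79 = 19.7.
Round up: n₁ = 20, giving n₂ = 3 × 20 = 60.

n₁ = 20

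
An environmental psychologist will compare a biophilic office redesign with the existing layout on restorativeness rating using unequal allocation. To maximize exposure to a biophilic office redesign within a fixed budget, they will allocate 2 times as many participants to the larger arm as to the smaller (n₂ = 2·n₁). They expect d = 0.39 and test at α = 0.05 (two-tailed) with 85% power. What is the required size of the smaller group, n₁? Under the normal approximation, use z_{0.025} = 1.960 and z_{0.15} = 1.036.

n₁ = 89

With allocation ratio k = n₂/n₁ = 2, Var(x̄₁−x̄₂) = σ²(1/n₁ + 1/(k·n₁)) = σ²·(k+1)/(k·n₁).
So n₁ = (1 + 1/k)·((z_{α/2} + z_β)/d)² = 1.500 × (2.996/0.39)².
n₁ = 1.500 × 59.01 = 88.5.
Round up: n₁ = 89, giving n₂ = 2 × 89 = 178.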